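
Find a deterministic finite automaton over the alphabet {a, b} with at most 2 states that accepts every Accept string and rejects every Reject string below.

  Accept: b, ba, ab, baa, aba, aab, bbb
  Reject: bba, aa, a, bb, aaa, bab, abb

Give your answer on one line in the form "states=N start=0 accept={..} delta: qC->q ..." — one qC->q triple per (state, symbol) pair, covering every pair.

Fold the examples into a partial DFA from state 0: repeatedly fix the first undefined (state, symbol) met by the shortest-then-alphabetical prefix, trying targets in increasing order and rejecting any under which an Accept and a Reject string meet in one state with the same remainder; add a state when all current targets are rejected. Accepting states are where Accept strings end.
a: 0a undefined. 0a->0: ok.
b: 0b undefined. 0b->0: no, b/bba meet in 0. Open state 1: 0b->1.
ba: 1a undefined. 1a->0: no, b/bab meet in 1. 1a->1: ok.
bb: 1b undefined. 1b->0: ok.
All examples now run through 2 states with every (state, symbol) defined. Accept strings end in {1}, Reject strings end in {0}; accept={1}.

states=2 start=0 accept={1} delta: 0a->0 0b->1 1a->1 1b->0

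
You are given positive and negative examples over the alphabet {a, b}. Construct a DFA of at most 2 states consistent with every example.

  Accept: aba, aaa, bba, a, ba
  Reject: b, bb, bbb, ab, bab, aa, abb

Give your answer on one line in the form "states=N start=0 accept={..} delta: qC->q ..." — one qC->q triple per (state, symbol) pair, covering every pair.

State merging on the prefix tree: take the shortest (then alphabetical) example prefix whose next move is undefined and point that move at state 0, else 1, else 2, ...; a target is out if some Accept/Reject pair would then sit in one state with the same input left (inseparable). If every existing state is out, open a new one.
a: 0a undefined. 0a->0: no, aaa/aa meet in 0. Open state 1: 0a->1.
b: 0b undefined. 0b->0: ok.
aa: 1a undefined. 1a->0: ok.
ab: 1b undefined. 1b->0: ok.
All examples now run through 2 states with every (state, symbol) defined. Accept strings end in {1}, Reject strings end in {0}; accept={1}.

states=2 start=0 accept={1} delta: 0a->1 0b->0 1a->0 1b->0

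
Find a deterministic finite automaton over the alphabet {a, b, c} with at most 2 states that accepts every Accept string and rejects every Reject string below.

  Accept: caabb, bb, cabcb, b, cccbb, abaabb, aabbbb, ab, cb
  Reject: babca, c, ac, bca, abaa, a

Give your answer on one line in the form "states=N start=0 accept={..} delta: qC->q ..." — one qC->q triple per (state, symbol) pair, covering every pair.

states=2 start=0 accept={1} delta: 0a->0 0b->1 0c->0 1a->0 1b->1 1c->0

Fold the examples into a partial DFA from state 0: repeatedly fix the first undefined (state, symbol) met by the shortest-then-alphabetical prefix, trying targets in increasing order and rejecting any under which an Accept and a Reject string meet in one state with the same remainder; add a state when all current targets are rejected. Accepting states are where Accept strings end.
a: 0a undefined. 0a->0: ok.
b: 0b undefined. 0b->0: no, bb/abaa meet in 0. Open state 1: 0b->1.
c: 0c undefined. 0c->0: ok.
ba: 1a undefined. 1a->0: ok.
bb: 1b undefined. 1b->0: no, caabb/c meet in 0. 1b->1: ok.
bc: 1c undefined. 1c->0: ok.
All examples now run through 2 states with every (state, symbol) defined. Accept strings end in {1}, Reject strings end in {0}; accept={1}.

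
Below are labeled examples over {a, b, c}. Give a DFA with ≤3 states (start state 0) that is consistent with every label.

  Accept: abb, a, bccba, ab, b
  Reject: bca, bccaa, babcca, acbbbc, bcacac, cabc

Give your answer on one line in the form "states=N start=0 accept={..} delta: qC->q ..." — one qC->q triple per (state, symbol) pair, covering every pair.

states=2 start=0 accept={0} delta: 0a->0 0b->0 0c->1 1a->1 1b->0 1c->1

Grow the machine one transition at a time. Run the examples from 0; the earliest place one falls off (shortest prefix, ties alphabetical) gets sent to the lowest-numbered state that keeps every Accept/Reject pair distinguishable — a pair clashes when both reach the same state with identical unread suffix — and to a fresh state only if none does.
a: 0a undefined. 0a->0: ok.
b: 0b undefined. 0b->0: ok.
c: 0c undefined. 0c->0: no, abb/bca meet in 0. Open state 1: 0c->1.
ca: 1a undefined. 1a->0: no, abb/bca meet in 0. 1a->1: ok.
acb: 1b undefined. 1b->0: ok.
bcc: 1c undefined. 1c->0: no, abb/bccaa meet in 0. 1c->1: ok.
All examples now run through 2 states with every (state, symbol) defined. Accept strings end in {0}, Reject strings end in {1}; accept={0}.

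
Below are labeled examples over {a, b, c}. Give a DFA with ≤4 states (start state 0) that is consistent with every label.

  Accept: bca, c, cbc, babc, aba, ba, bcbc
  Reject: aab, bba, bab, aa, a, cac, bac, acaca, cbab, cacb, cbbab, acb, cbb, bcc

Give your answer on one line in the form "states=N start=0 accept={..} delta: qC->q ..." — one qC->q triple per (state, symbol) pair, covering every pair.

states=3 start=0 accept={2} delta: 0a->0 0b->1 0c->2 1a->2 1b->0 1c->1 2a->2 2b->0 2c->0

Grow the machine one transition at a time. Run the examples from 0; the earliest place one falls off (shortest prefix, ties alphabetical) gets sent to the lowest-numbered state that keeps every Accept/Reject pair distinguishable — a pair clashes when both reach the same state with identical unread suffix — and to a fresh state only if none does.
a: 0a undefined. 0a->0: ok.
b: 0b undefined. 0b->0: no, c/bac meet in 0 with "c" left. Open state 1: 0b->1.
c: 0c undefined. 0c->0: no, c/aa meet in 0. 0c->1: no, c/aab meet in 1. Open state 2: 0c->2.
ba: 1a undefined. 1a->0: no, c/bac meet in 2. 1a->1: no, aba/aab meet in 1. 1a->2: ok.
bb: 1b undefined. 1b->0: ok.
bc: 1c undefined. 1c->0: no, bca/bba meet in 0. 1c->1: ok.
ca: 2a undefined. 2a->0: no, bca/cac meet in 2. 2a->1: no, bca/acaca meet in 2. 2a->2: ok.
cb: 2b undefined. 2b->0: ok.
bac: 2c undefined. 2c->0: ok.
All examples now run through 3 states with every (state, symbol) defined. Accept strings end in {2}, Reject strings end in {0,1}; accept={2}.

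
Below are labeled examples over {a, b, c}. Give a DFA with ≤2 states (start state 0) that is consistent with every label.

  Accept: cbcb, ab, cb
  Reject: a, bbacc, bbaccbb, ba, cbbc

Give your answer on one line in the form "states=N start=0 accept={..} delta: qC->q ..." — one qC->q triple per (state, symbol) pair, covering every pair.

states=2 start=0 accept={1} delta: 0a->0 0b->1 0c->0 1a->0 1b->0 1c->0

State merging on the prefix tree: take the shortest (then alphabetical) example prefix whose next move is undefined and point that move at state 0, else 1, else 2, ...; a target is out if some Accept/Reject pair would then sit in one state with the same input left (inseparable). If every existing state is out, open a new one.
a: 0a undefined. 0a->0: ok.
b: 0b undefined. 0b->0: no, ab/a meet in 0. Open state 1: 0b->1.
c: 0c undefined. 0c->0: ok.
ba: 1a undefined. 1a->0: ok.
bb: 1b undefined. 1b->0: ok.
cbc: 1c undefined. 1c->0: ok.
All examples now run through 2 states with every (state, symbol) defined. Accept strings end in {1}, Reject strings end in {0}; accept={1}.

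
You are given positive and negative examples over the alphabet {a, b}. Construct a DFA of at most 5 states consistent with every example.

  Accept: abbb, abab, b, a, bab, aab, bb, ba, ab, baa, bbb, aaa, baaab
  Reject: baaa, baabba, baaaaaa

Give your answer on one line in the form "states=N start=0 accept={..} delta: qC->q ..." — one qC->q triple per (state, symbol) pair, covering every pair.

states=5 start=0 accept={0,1,2,3} delta: 0a->0 0b->1 1a->2 1b->0 2a->3 2b->0 3a->4 3b->3 4a->2 4b->0

State merging on the prefix tree: take the shortest (then alphabetical) example prefix whose next move is undefined and point that move at state 0, else 1, else 2, ...; a target is out if some Accept/Reject pair would then sit in one state with the same input left (inseparable). If every existing state is out, open a new one.
a: 0a undefined. 0a->0: ok.
b: 0b undefined. 0b->0: no, abbb/baaa meet in 0. Open state 1: 0b->1.
ba: 1a undefined. 1a->0: no, a/baaa meet in 0. 1a->1: no, b/baaa meet in 1. Open state 2: 1a->2.
bb: 1b undefined. 1b->0: ok.
baa: 2a undefined. 2a->0: no, a/baaa meet in 0. 2a->1: no, abbb/baaaaaa meet in 1. 2a->2: no, ba/baaa meet in 2. Open state 3: 2a->3.
bab: 2b undefined. 2b->0: ok.
baaa: 3a undefined. 3a->0: no, abab/baaa meet in 0. 3a->1: no, abbb/baaa meet in 1. 3a->2: no, ba/baaa meet in 2. 3a->3: no, baa/baaa meet in 3. Open state 4: 3a->4.
baab: 3b undefined. 3b->0: no, ba/baabba meet in 2. 3b->1: no, abab/baabba meet in 0. 3b->2: no, abab/baabba meet in 0. 3b->3: ok.
baaaa: 4a undefined. 4a->0: no, abab/baaaaaa meet in 0. 4a->1: no, baa/baaaaaa meet in 3. 4a->2: ok.
baaab: 4b undefined. 4b->0: ok.
All examples now run through 5 states with every (state, symbol) defined. Accept strings end in {0,1,2,3}, Reject strings end in {4}; accept={0,1,2,3}.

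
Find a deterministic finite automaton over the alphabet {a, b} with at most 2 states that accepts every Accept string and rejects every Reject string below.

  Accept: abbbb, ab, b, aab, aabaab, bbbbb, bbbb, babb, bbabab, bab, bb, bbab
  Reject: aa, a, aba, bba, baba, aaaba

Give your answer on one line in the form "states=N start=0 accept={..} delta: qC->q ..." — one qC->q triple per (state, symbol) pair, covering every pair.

states=2 start=0 accept={1} delta: 0a->0 0b->1 1a->0 1b->1

Grow the machine one transition at a time. Run the examples from 0; the earliest place one falls off (shortest prefix, ties alphabetical) gets sent to the lowest-numbered state that keeps every Accept/Reject pair distinguishable — a pair clashes when both reach the same state with identical unread suffix — and to a fresh state only if none does.
a: 0a undefined. 0a->0: ok.
b: 0b undefined. 0b->0: no, abbbb/aa meet in 0. Open state 1: 0b->1.
ba: 1a undefined. 1a->0: ok.
bb: 1b undefined. 1b->0: no, abbbb/aa meet in 0. 1b->1: ok.
All examples now run through 2 states with every (state, symbol) defined. Accept strings end in {1}, Reject strings end in {0}; accept={1}.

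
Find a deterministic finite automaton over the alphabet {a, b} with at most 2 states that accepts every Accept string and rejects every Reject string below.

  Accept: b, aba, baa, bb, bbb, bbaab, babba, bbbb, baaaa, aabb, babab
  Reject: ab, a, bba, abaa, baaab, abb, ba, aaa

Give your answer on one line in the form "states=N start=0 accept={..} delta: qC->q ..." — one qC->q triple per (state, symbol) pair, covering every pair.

Fold the examples into a partial DFA from state 0: repeatedly fix the first undefined (state, symbol) met by the shortest-then-alphabetical prefix, trying targets in increasing order and rejecting any under which an Accept and a Reject string meet in one state with the same remainder; add a state when all current targets are rejected. Accepting states are where Accept strings end.
a: 0a undefined. 0a->0: no, b/ab meet in 0 with "b" left. Open state 1: 0a->1.
b: 0b undefined. 0b->0: ok.
aa: 1a undefined. 1a->0: ok.
ab: 1b undefined. 1b->0: no, b/ab meet in 0. 1b->1: ok.
All examples now run through 2 states with every (state, symbol) defined. Accept strings end in {0}, Reject strings end in {1}; accept={0}.

states=2 start=0 accept={0} delta: 0a->1 0b->0 1a->0 1b->1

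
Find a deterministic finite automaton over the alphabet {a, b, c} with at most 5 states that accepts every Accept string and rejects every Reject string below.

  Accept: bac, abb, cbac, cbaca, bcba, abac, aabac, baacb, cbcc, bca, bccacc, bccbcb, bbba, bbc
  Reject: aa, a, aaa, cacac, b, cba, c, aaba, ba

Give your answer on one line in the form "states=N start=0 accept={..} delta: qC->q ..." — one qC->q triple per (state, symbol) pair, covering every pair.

Grow the machine one transition at a time. Run the examples from 0; the earliest place one falls off (shortest prefix, ties alphabetical) gets sent to the lowest-numbered state that keeps every Accept/Reject pair distinguishable — a pair clashes when both reach the same state with identical unread suffix — and to a fresh state only if none does.
a: 0a undefined. 0a->0: ok.
b: 0b undefined. 0b->0: no, bac/c meet in 0 with "c" left. Open state 1: 0b->1.
c: 0c undefined. 0c->0: ok.
ba: 1a undefined. 1a->0: no, bac/aa meet in 0. 1a->1: ok.
bb: 1b undefined. 1b->0: no, abb/aa meet in 0. 1b->1: no, abb/b meet in 1. Open state 2: 1b->2.
bc: 1c undefined. 1c->0: no, bac/aa meet in 0. 1c->1: no, bac/b meet in 1. 1c->2: ok.
bbb: 2b undefined. 2b->0: no, bcba/aa meet in 0. 2b->1: no, bcba/b meet in 1. 2b->2: ok.
bbc: 2c undefined. 2c->0: no, cbcc/aa meet in 0. 2c->1: no, cbcc/b meet in 1. 2c->2: ok.
bca: 2a undefined. 2a->0: no, cbaca/aa meet in 0. 2a->1: no, cbaca/b meet in 1. 2a->2: ok.
All examples now run through 3 states with every (state, symbol) defined. Accept strings end in {2}, Reject strings end in {0,1}; accept={2}.

states=3 start=0 accept={2} delta: 0a->0 0b->1 0c->0 1a->1 1b->2 1c->2 2a->2 2b->2 2c->2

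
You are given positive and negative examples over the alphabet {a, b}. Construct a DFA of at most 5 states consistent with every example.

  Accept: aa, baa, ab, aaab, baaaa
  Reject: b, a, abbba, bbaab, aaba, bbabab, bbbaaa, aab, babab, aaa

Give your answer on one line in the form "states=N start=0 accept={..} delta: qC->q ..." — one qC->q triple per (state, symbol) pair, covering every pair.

states=4 start=0 accept={2,3} delta: 0a->1 0b->0 1a->2 1b->3 2a->1 2b->0 3a->0 3b->0

Grow the machine one transition at a time. Run the examples from 0; the earliest place one falls off (shortest prefix, ties alphabetical) gets sent to the lowest-numbered state that keeps every Accept/Reject pair distinguishable — a pair clashes when both reach the same state with identical unread suffix — and to a fresh state only if none does.
a: 0a undefined. 0a->0: no, aa/a meet in 0. Open state 1: 0a->1.
b: 0b undefined. 0b->0: ok.
aa: 1a undefined. 1a->0: no, aa/b meet in 0. 1a->1: no, aa/a meet in 1. Open state 2: 1a->2.
ab: 1b undefined. 1b->0: no, ab/b meet in 0. 1b->1: no, aa/abbba meet in 2. 1b->2: no, aaab/bbabab meet in 2 with "ab" left. Open state 3: 1b->3.
aaa: 2a undefined. 2a->0: no, aaab/b meet in 0. 2a->1: ok.
aab: 2b undefined. 2b->0: ok.
abb: 3b undefined. 3b->0: ok.
baba: 3a undefined. 3a->0: ok.
All examples now run through 4 states with every (state, symbol) defined. Accept strings end in {2,3}, Reject strings end in {0,1}; accept={2,3}.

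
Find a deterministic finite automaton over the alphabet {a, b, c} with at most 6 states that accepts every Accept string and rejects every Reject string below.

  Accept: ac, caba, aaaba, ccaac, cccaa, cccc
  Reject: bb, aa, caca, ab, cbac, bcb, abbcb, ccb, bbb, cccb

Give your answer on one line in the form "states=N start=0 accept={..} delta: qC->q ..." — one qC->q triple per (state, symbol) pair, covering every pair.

Grow the machine one transition at a time. Run the examples from 0; the earliest place one falls off (shortest prefix, ties alphabetical) gets sent to the lowest-numbered state that keeps every Accept/Reject pair distinguishable — a pair clashes when both reach the same state with identical unread suffix — and to a fresh state only if none does.
a: 0a undefined. 0a->0: ok.
b: 0b undefined. 0b->0: no, aaaba/bb meet in 0. Open state 1: 0b->1.
c: 0c undefined. 0c->0: no, ac/aa meet in 0. 0c->1: no, ac/ab meet in 1. Open state 2: 0c->2.
bb: 1b undefined. 1b->0: ok.
bc: 1c undefined. 1c->0: ok.
ca: 2a undefined. 2a->0: ok.
cb: 2b undefined. 2b->0: no, ac/cbac meet in 2. 2b->1: ok.
cc: 2c undefined. 2c->0: no, cccaa/bb meet in 0. 2c->1: no, cccaa/bb meet in 0. 2c->2: no, cccaa/bb meet in 0. Open state 3: 2c->3.
cba: 1a undefined. 1a->0: no, ac/cbac meet in 2. 1a->1: no, caba/ab meet in 1. 1a->2: ok.
cca: 3a undefined. 3a->0: ok.
ccb: 3b undefined. 3b->0: ok.
ccc: 3c undefined. 3c->0: no, cccaa/bb meet in 0. 3c->1: no, cccaa/bb meet in 0. 3c->2: no, cccaa/bb meet in 0. 3c->3: no, cccaa/bb meet in 0. Open state 4: 3c->4.
ccca: 4a undefined. 4a->0: no, cccaa/bb meet in 0. 4a->1: ok.
cccb: 4b undefined. 4b->0: ok.
cccc: 4c undefined. 4c->0: no, cccc/bb meet in 0. 4c->1: no, cccc/ab meet in 1. 4c->2: ok.
All examples now run through 5 states with every (state, symbol) defined. Accept strings end in {2}, Reject strings end in {0,1,3}; accept={2}.

states=5 start=0 accept={2} delta: 0a->0 0b->1 0c->2 1a->2 1b->0 1c->0 2a->0 2b->1 2c->3 3a->0 3b->0 3c->4 4a->1 4b->0 4c->2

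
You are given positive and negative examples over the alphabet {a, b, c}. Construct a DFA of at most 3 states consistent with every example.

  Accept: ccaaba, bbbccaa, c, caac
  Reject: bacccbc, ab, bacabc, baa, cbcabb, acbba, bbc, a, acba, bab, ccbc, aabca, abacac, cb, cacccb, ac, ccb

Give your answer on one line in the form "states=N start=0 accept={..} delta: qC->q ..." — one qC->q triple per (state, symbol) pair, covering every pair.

Fold the examples into a partial DFA from state 0: repeatedly fix the first undefined (state, symbol) met by the shortest-then-alphabetical prefix, trying targets in increasing order and rejecting any under which an Accept and a Reject string meet in one state with the same remainder; add a state when all current targets are rejected. Accepting states are where Accept strings end.
a: 0a undefined. 0a->0: no, c/ac meet in 0 with "c" left. Open state 1: 0a->1.
b: 0b undefined. 0b->0: no, c/bbc meet in 0 with "c" left. 0b->1: ok.
c: 0c undefined. 0c->0: ok.
aa: 1a undefined. 1a->0: ok.
ab: 1b undefined. 1b->0: no, ccaaba/ab meet in 0. 1b->1: ok.
ac: 1c undefined. 1c->0: no, ccaaba/bacccbc meet in 0. 1c->1: no, ccaaba/acbba meet in 0. Open state 2: 1c->2.
acb: 2b undefined. 2b->0: no, ccaaba/acbba meet in 0. 2b->1: no, ccaaba/acbba meet in 0. 2b->2: ok.
acba: 2a undefined. 2a->0: no, ccaaba/acbba meet in 0. 2a->1: ok.
cacc: 2c undefined. 2c->0: ok.
All examples now run through 3 states with every (state, symbol) defined. Accept strings end in {0}, Reject strings end in {1,2}; accept={0}.

states=3 start=0 accept={0} delta: 0a->1 0b->1 0c->0 1a->0 1b->1 1c->2 2a->1 2b->2 2c->0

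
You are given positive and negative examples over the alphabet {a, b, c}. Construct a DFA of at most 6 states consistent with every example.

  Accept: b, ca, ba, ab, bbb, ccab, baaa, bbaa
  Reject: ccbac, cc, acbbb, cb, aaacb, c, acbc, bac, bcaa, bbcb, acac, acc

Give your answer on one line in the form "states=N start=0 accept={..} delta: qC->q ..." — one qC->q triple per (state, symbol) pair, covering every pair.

states=3 start=0 accept={0,2} delta: 0a->0 0b->0 0c->1 1a->2 1b->1 1c->1 2a->1 2b->0 2c->1

Grow the machine one transition at a time. Run the examples from 0; the earliest place one falls off (shortest prefix, ties alphabetical) gets sent to the lowest-numbered state that keeps every Accept/Reject pair distinguishable — a pair clashes when both reach the same state with identical unread suffix — and to a fresh state only if none does.
a: 0a undefined. 0a->0: ok.
b: 0b undefined. 0b->0: ok.
c: 0c undefined. 0c->0: no, b/ccbac meet in 0. Open state 1: 0c->1.
ca: 1a undefined. 1a->0: no, b/bcaa meet in 0. 1a->1: no, ca/c meet in 1. Open state 2: 1a->2.
cb: 1b undefined. 1b->0: no, b/acbbb meet in 0. 1b->1: ok.
cc: 1c undefined. 1c->0: no, b/cc meet in 0. 1c->1: ok.
acac: 2c undefined. 2c->0: no, b/ccbac meet in 0. 2c->1: ok.
bcaa: 2a undefined. 2a->0: no, b/bcaa meet in 0. 2a->1: ok.
ccab: 2b undefined. 2b->0: ok.
All examples now run through 3 states with every (state, symbol) defined. Accept strings end in {0,2}, Reject strings end in {1}; accept={0,2}.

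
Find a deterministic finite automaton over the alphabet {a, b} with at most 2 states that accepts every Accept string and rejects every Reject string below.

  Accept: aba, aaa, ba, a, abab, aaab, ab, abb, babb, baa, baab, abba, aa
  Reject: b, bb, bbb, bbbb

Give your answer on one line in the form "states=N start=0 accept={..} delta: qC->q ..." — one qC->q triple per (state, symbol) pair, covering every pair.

Fold the examples into a partial DFA from state 0: repeatedly fix the first undefined (state, symbol) met by the shortest-then-alphabetical prefix, trying targets in increasing order and rejecting any under which an Accept and a Reject string meet in one state with the same remainder; add a state when all current targets are rejected. Accepting states are where Accept strings end.
a: 0a undefined. 0a->0: no, aaab/b meet in 0 with "b" left. Open state 1: 0a->1.
b: 0b undefined. 0b->0: ok.
aa: 1a undefined. 1a->0: no, baa/b meet in 0. 1a->1: ok.
ab: 1b undefined. 1b->0: no, abab/b meet in 0. 1b->1: ok.
All examples now run through 2 states with every (state, symbol) defined. Accept strings end in {1}, Reject strings end in {0}; accept={1}.

states=2 start=0 accept={1} delta: 0a->1 0b->0 1a->1 1b->1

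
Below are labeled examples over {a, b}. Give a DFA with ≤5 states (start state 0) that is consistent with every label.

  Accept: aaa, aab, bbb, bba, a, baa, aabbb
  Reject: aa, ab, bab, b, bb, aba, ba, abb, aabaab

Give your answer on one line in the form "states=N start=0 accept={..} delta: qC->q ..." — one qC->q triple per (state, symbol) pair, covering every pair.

states=5 start=0 accept={1,4} delta: 0a->1 0b->2 1a->3 1b->2 2a->0 2b->3 3a->1 3b->4 4a->0 4b->3

Grow the machine one transition at a time. Run the examples from 0; the earliest place one falls off (shortest prefix, ties alphabetical) gets sent to the lowest-numbered state that keeps every Accept/Reject pair distinguishable — a pair clashes when both reach the same state with identical unread suffix — and to a fresh state only if none does.
a: 0a undefined. 0a->0: no, aaa/aa meet in 0. Open state 1: 0a->1.
b: 0b undefined. 0b->0: no, bbb/b meet in 0. 0b->1: no, aab/bab meet in 1 with "ab" left. Open state 2: 0b->2.
aa: 1a undefined. 1a->0: no, aab/b meet in 2. 1a->1: no, aaa/aa meet in 1. 1a->2: no, aaa/ba meet in 2 with "a" left. Open state 3: 1a->3.
ab: 1b undefined. 1b->0: no, a/aba meet in 1. 1b->1: no, a/ab meet in 1. 1b->2: ok.
ba: 2a undefined. 2a->0: ok.
bb: 2b undefined. 2b->0: no, bbb/ab meet in 2. 2b->1: no, bbb/ab meet in 2. 2b->2: no, bbb/ab meet in 2. 2b->3: ok.
aaa: 3a undefined. 3a->0: no, aaa/aba meet in 0. 3a->1: ok.
aab: 3b undefined. 3b->0: no, aab/aba meet in 0. 3b->1: no, aabbb/aa meet in 3. 3b->2: no, aab/ab meet in 2. 3b->3: no, aab/aa meet in 3. Open state 4: 3b->4.
aaba: 4a undefined. 4a->0: ok.
aabb: 4b undefined. 4b->0: no, aabbb/ab meet in 2. 4b->1: no, aabbb/ab meet in 2. 4b->2: no, aabbb/aa meet in 3. 4b->3: ok.
All examples now run through 5 states with every (state, symbol) defined. Accept strings end in {1,4}, Reject strings end in {0,2,3}; accept={1,4}.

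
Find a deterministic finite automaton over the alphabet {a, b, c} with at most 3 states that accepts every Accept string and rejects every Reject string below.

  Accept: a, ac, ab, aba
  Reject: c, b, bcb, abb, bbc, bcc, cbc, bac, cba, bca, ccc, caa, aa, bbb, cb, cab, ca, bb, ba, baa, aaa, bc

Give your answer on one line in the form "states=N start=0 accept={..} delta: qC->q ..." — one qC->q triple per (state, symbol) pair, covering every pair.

states=3 start=0 accept={0,1} delta: 0a->1 0b->2 0c->2 1a->2 1b->0 1c->0 2a->2 2b->2 2c->2

State merging on the prefix tree: take the shortest (then alphabetical) example prefix whose next move is undefined and point that move at state 0, else 1, else 2, ...; a target is out if some Accept/Reject pair would then sit in one state with the same input left (inseparable). If every existing state is out, open a new one.
a: 0a undefined. 0a->0: no, a/aa meet in 0. Open state 1: 0a->1.
b: 0b undefined. 0b->0: no, a/ba meet in 1. 0b->1: no, a/b meet in 1. Open state 2: 0b->2.
c: 0c undefined. 0c->0: no, a/ca meet in 1. 0c->1: no, a/c meet in 1. 0c->2: ok.
aa: 1a undefined. 1a->0: no, a/aaa meet in 1. 1a->1: no, a/aa meet in 1. 1a->2: ok.
ab: 1b undefined. 1b->0: ok.
ac: 1c undefined. 1c->0: ok.
ba: 2a undefined. 2a->0: no, a/caa meet in 1. 2a->1: no, a/ca meet in 1. 2a->2: ok.
bb: 2b undefined. 2b->0: no, a/cba meet in 1. 2b->1: no, a/cb meet in 1. 2b->2: ok.
bc: 2c undefined. 2c->0: no, a/bca meet in 1. 2c->1: no, a/bbc meet in 1. 2c->2: ok.
All examples now run through 3 states with every (state, symbol) defined. Accept strings end in {0,1}, Reject strings end in {2}; accept={0,1}.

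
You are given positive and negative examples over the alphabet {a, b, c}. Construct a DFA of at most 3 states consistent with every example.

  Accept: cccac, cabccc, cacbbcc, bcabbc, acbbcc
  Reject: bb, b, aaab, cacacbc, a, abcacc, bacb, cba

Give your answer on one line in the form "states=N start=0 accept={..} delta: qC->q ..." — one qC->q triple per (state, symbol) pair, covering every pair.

states=3 start=0 accept={1} delta: 0a->0 0b->0 0c->1 1a->0 1b->2 1c->0 2a->0 2b->1 2c->0

Fold the examples into a partial DFA from state 0: repeatedly fix the first undefined (state, symbol) met by the shortest-then-alphabetical prefix, trying targets in increasing order and rejecting any under which an Accept and a Reject string meet in one state with the same remainder; add a state when all current targets are rejected. Accepting states are where Accept strings end.
a: 0a undefined. 0a->0: ok.
b: 0b undefined. 0b->0: ok.
c: 0c undefined. 0c->0: no, cccac/bb meet in 0. Open state 1: 0c->1.
ca: 1a undefined. 1a->0: ok.
cb: 1b undefined. 1b->0: no, cacbbcc/abcacc meet in 1 with "c" left. 1b->1: no, bcabbc/bacb meet in 1. Open state 2: 1b->2.
cc: 1c undefined. 1c->0: ok.
cba: 2a undefined. 2a->0: ok.
acbb: 2b undefined. 2b->0: no, cacbbcc/bb meet in 0. 2b->1: ok.
cacacbc: 2c undefined. 2c->0: ok.
All examples now run through 3 states with every (state, symbol) defined. Accept strings end in {1}, Reject strings end in {0,2}; accept={1}.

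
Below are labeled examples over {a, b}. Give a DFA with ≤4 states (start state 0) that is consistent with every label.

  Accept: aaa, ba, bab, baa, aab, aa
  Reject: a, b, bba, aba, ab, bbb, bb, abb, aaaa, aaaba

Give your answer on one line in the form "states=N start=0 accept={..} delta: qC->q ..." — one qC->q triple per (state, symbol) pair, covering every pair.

states=4 start=0 accept={2,3} delta: 0a->1 0b->1 1a->2 1b->0 2a->3 2b->2 3a->0 3b->0

Fold the examples into a partial DFA from state 0: repeatedly fix the first undefined (state, symbol) met by the shortest-then-alphabetical prefix, trying targets in increasing order and rejecting any under which an Accept and a Reject string meet in one state with the same remainder; add a state when all current targets are rejected. Accepting states are where Accept strings end.
a: 0a undefined. 0a->0: no, aaa/a meet in 0. Open state 1: 0a->1.
b: 0b undefined. 0b->0: no, ba/a meet in 1. 0b->1: ok.
aa: 1a undefined. 1a->0: no, aaa/a meet in 1. 1a->1: no, aaa/a meet in 1. Open state 2: 1a->2.
ab: 1b undefined. 1b->0: ok.
aaa: 2a undefined. 2a->0: no, aaa/ab meet in 0. 2a->1: no, aaa/a meet in 1. 2a->2: no, aaa/aaaa meet in 2. Open state 3: 2a->3.
aab: 2b undefined. 2b->0: no, bab/ab meet in 0. 2b->1: no, bab/a meet in 1. 2b->2: ok.
aaaa: 3a undefined. 3a->0: ok.
aaab: 3b undefined. 3b->0: ok.
All examples now run through 4 states with every (state, symbol) defined. Accept strings end in {2,3}, Reject strings end in {0,1}; accept={2,3}.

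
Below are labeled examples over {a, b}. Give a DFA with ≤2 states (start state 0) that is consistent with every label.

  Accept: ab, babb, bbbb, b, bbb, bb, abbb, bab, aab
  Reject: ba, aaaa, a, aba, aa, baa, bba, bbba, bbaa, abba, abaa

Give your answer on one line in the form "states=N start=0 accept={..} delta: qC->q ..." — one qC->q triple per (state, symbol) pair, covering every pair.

states=2 start=0 accept={1} delta: 0a->0 0b->1 1a->0 1b->1

Grow the machine one transition at a time. Run the examples from 0; the earliest place one falls off (shortest prefix, ties alphabetical) gets sent to the lowest-numbered state that keeps every Accept/Reject pair distinguishable — a pair clashes when both reach the same state with identical unread suffix — and to a fresh state only if none does.
a: 0a undefined. 0a->0: ok.
b: 0b undefined. 0b->0: no, ab/ba meet in 0. Open state 1: 0b->1.
ba: 1a undefined. 1a->0: ok.
bb: 1b undefined. 1b->0: no, babb/ba meet in 0. 1b->1: ok.
All examples now run through 2 states with every (state, symbol) defined. Accept strings end in {1}, Reject strings end in {0}; accept={1}.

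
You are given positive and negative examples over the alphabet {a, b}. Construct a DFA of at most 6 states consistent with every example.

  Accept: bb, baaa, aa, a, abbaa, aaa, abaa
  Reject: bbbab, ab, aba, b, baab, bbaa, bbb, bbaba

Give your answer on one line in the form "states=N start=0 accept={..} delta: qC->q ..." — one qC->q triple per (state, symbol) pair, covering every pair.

Grow the machine one transition at a time. Run the examples from 0; the earliest place one falls off (shortest prefix, ties alphabetical) gets sent to the lowest-numbered state that keeps every Accept/Reject pair distinguishable — a pair clashes when both reach the same state with identical unread suffix — and to a fresh state only if none does.
a: 0a undefined. 0a->0: no, abbaa/bbaa meet in 0 with "bbaa" left. Open state 1: 0a->1.
b: 0b undefined. 0b->0: no, bb/b meet in 0. 0b->1: no, bb/ab meet in 1 with "b" left. Open state 2: 0b->2.
aa: 1a undefined. 1a->0: ok.
ab: 1b undefined. 1b->0: no, aa/ab meet in 0. 1b->1: no, aa/aba meet in 0. 1b->2: no, abbaa/bbaa meet in 2 with "baa" left. Open state 3: 1b->3.
ba: 2a undefined. 2a->0: ok.
bb: 2b undefined. 2b->0: no, bb/bbaa meet in 0. 2b->1: no, bb/bbaa meet in 1. 2b->2: no, bb/bbbab meet in 2. 2b->3: no, bb/ab meet in 3. Open state 4: 2b->4.
aba: 3a undefined. 3a->0: no, baaa/aba meet in 0. 3a->1: no, a/aba meet in 1. 3a->2: ok.
abb: 3b undefined. 3b->0: ok.
bba: 4a undefined. 4a->0: no, baaa/bbaba meet in 0. 4a->1: no, baaa/bbaa meet in 0. 4a->2: no, baaa/bbaa meet in 0. 4a->3: no, a/bbaba meet in 1. 4a->4: no, bb/bbaa meet in 4. Open state 5: 4a->5.
bbb: 4b undefined. 4b->0: no, baaa/bbb meet in 0. 4b->1: no, a/bbb meet in 1. 4b->2: ok.
bbaa: 5a undefined. 5a->0: no, baaa/bbaa meet in 0. 5a->1: no, a/bbaa meet in 1. 5a->2: ok.
bbab: 5b undefined. 5b->0: no, a/bbaba meet in 1. 5b->1: no, baaa/bbaba meet in 0. 5b->2: no, baaa/bbaba meet in 0. 5b->3: ok.
All examples now run through 6 states with every (state, symbol) defined. Accept strings end in {0,1,4}, Reject strings end in {2,3}; accept={0,1,4}.

states=6 start=0 accept={0,1,4} delta: 0a->1 0b->2 1a->0 1b->3 2a->0 2b->4 3a->2 3b->0 4a->5 4b->2 5a->2 5b->3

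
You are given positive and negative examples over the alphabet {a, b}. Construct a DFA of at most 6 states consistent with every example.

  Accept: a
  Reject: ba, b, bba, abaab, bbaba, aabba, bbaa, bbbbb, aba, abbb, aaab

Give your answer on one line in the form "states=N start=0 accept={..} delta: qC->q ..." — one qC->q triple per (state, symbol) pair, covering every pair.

Fold the examples into a partial DFA from state 0: repeatedly fix the first undefined (state, symbol) met by the shortest-then-alphabetical prefix, trying targets in increasing order and rejecting any under which an Accept and a Reject string meet in one state with the same remainder; add a state when all current targets are rejected. Accepting states are where Accept strings end.
a: 0a undefined. 0a->0: ok.
b: 0b undefined. 0b->0: no, a/ba meet in 0. Open state 1: 0b->1.
ba: 1a undefined. 1a->0: no, a/ba meet in 0. 1a->1: ok.
bb: 1b undefined. 1b->0: no, a/bba meet in 0. 1b->1: ok.
All examples now run through 2 states with every (state, symbol) defined. Accept strings end in {0}, Reject strings end in {1}; accept={0}.

states=2 start=0 accept={0} delta: 0a->0 0b->1 1a->1 1b->1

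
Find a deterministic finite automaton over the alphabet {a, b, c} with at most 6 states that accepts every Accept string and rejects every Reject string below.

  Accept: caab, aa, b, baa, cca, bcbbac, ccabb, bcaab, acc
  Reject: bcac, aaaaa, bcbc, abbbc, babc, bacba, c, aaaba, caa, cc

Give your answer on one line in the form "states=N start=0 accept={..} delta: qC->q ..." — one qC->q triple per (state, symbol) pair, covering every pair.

states=4 start=0 accept={0,2} delta: 0a->1 0b->0 0c->1 1a->0 1b->2 1c->3 2a->3 2b->2 2c->1 3a->0 3b->0 3c->0

Grow the machine one transition at a time. Run the examples from 0; the earliest place one falls off (shortest prefix, ties alphabetical) gets sent to the lowest-numbered state that keeps every Accept/Reject pair distinguishable — a pair clashes when both reach the same state with identical unread suffix — and to a fresh state only if none does.
a: 0a undefined. 0a->0: no, aa/aaaaa meet in 0. Open state 1: 0a->1.
b: 0b undefined. 0b->0: ok.
c: 0c undefined. 0c->0: no, aa/caa meet in 1 with "a" left. 0c->1: ok.
aa: 1a undefined. 1a->0: ok.
ab: 1b undefined. 1b->0: no, bcbbac/cc meet in 1 with "c" left. 1b->1: no, caab/bcac meet in 1. Open state 2: 1b->2.
ac: 1c undefined. 1c->0: no, aa/cc meet in 0. 1c->1: no, acc/bcac meet in 1. 1c->2: no, caab/cc meet in 2. Open state 3: 1c->3.
abb: 2b undefined. 2b->0: no, bcbbac/cc meet in 3. 2b->1: no, bcbbac/bcac meet in 1. 2b->2: ok.
acc: 3c undefined. 3c->0: ok.
cca: 3a undefined. 3a->0: ok.
babc: 2c undefined. 2c->0: no, aa/bcbc meet in 0. 2c->1: ok.
bacb: 3b undefined. 3b->0: ok.
aaaba: 2a undefined. 2a->0: no, aa/aaaba meet in 0. 2a->1: no, bcbbac/cc meet in 3. 2a->2: no, caab/aaaba meet in 2. 2a->3: ok.
All examples now run through 4 states with every (state, symbol) defined. Accept strings end in {0,2}, Reject strings end in {1,3}; accept={0,2}.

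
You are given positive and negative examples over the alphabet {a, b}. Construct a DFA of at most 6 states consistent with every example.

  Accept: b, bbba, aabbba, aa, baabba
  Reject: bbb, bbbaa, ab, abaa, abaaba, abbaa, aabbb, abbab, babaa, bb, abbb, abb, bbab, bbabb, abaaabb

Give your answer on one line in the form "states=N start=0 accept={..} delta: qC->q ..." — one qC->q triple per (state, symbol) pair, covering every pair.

State merging on the prefix tree: take the shortest (then alphabetical) example prefix whose next move is undefined and point that move at state 0, else 1, else 2, ...; a target is out if some Accept/Reject pair would then sit in one state with the same input left (inseparable). If every existing state is out, open a new one.
a: 0a undefined. 0a->0: no, b/ab meet in 0 with "b" left. Open state 1: 0a->1.
b: 0b undefined. 0b->0: no, b/bbb meet in 0. 0b->1: ok.
aa: 1a undefined. 1a->0: no, b/babaa meet in 1. 1a->1: ok.
ab: 1b undefined. 1b->0: no, b/bbb meet in 1. 1b->1: no, b/bbb meet in 1. Open state 2: 1b->2.
aba: 2a undefined. 2a->0: no, b/abaa meet in 1. 2a->1: no, b/abaa meet in 1. 2a->2: no, bbba/abaaba meet in 2 with "ba" left. Open state 3: 2a->3.
abb: 2b undefined. 2b->0: no, b/bbbaa meet in 1. 2b->1: no, b/bbb meet in 1. 2b->2: ok.
abaa: 3a undefined. 3a->0: no, b/abaaba meet in 1. 3a->1: no, b/bbbaa meet in 1. 3a->2: no, bbba/abaaba meet in 3. 3a->3: no, bbba/bbbaa meet in 3. Open state 4: 3a->4.
bbab: 3b undefined. 3b->0: no, b/bbabb meet in 1. 3b->1: no, b/abbab meet in 1. 3b->2: ok.
abaaa: 4a undefined. 4a->0: ok.
abaab: 4b undefined. 4b->0: no, b/abaaba meet in 1. 4b->1: no, b/abaaba meet in 1. 4b->2: no, bbba/abaaba meet in 3. 4b->3: ok.
All examples now run through 5 states with every (state, symbol) defined. Accept strings end in {1,3}, Reject strings end in {2,4}; accept={1,3}.

states=5 start=0 accept={1,3} delta: 0a->1 0b->1 1a->1 1b->2 2a->3 2b->2 3a->4 3b->2 4a->0 4b->3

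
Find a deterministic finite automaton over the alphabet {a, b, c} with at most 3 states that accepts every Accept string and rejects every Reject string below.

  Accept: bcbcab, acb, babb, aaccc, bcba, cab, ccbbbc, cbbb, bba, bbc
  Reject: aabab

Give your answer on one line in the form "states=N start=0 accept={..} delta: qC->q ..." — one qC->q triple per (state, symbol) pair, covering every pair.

State merging on the prefix tree: take the shortest (then alphabetical) example prefix whose next move is undefined and point that move at state 0, else 1, else 2, ...; a target is out if some Accept/Reject pair would then sit in one state with the same input left (inseparable). If every existing state is out, open a new one.
a: 0a undefined. 0a->0: ok.
b: 0b undefined. 0b->0: no, babb/aabab meet in 0. Open state 1: 0b->1.
c: 0c undefined. 0c->0: ok.
ba: 1a undefined. 1a->0: no, acb/aabab meet in 1. 1a->1: ok.
bb: 1b undefined. 1b->0: no, aaccc/aabab meet in 0. 1b->1: no, acb/aabab meet in 1. Open state 2: 1b->2.
bc: 1c undefined. 1c->0: ok.
bba: 2a undefined. 2a->0: ok.
bbc: 2c undefined. 2c->0: ok.
babb: 2b undefined. 2b->0: ok.
All examples now run through 3 states with every (state, symbol) defined. Accept strings end in {0,1}, Reject strings end in {2}; accept={0,1}.

states=3 start=0 accept={0,1} delta: 0a->0 0b->1 0c->0 1a->1 1b->2 1c->0 2a->0 2b->0 2c->0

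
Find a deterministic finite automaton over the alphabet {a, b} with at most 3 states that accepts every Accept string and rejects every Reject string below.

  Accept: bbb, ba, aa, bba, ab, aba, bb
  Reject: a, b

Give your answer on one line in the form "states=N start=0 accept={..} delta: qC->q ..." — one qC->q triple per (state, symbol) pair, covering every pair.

Grow the machine one transition at a time. Run the examples from 0; the earliest place one falls off (shortest prefix, ties alphabetical) gets sent to the lowest-numbered state that keeps every Accept/Reject pair distinguishable — a pair clashes when both reach the same state with identical unread suffix — and to a fresh state only if none does.
a: 0a undefined. 0a->0: no, aa/a meet in 0. Open state 1: 0a->1.
b: 0b undefined. 0b->0: no, bbb/b meet in 0. 0b->1: ok.
aa: 1a undefined. 1a->0: ok.
ab: 1b undefined. 1b->0: no, bbb/a meet in 1. 1b->1: no, bbb/a meet in 1. Open state 2: 1b->2.
aba: 2a undefined. 2a->0: ok.
bbb: 2b undefined. 2b->0: ok.
All examples now run through 3 states with every (state, symbol) defined. Accept strings end in {0,2}, Reject strings end in {1}; accept={0,2}.

states=3 start=0 accept={0,2} delta: 0a->1 0b->1 1a->0 1b->2 2a->0 2b->0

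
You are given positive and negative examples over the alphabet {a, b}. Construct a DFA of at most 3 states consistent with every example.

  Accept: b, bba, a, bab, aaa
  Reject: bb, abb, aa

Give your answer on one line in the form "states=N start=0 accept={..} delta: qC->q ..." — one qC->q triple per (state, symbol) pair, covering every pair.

states=3 start=0 accept={1} delta: 0a->1 0b->1 1a->0 1b->2 2a->1 2b->0

Grow the machine one transition at a time. Run the examples from 0; the earliest place one falls off (shortest prefix, ties alphabetical) gets sent to the lowest-numbered state that keeps every Accept/Reject pair distinguishable — a pair clashes when both reach the same state with identical unread suffix — and to a fresh state only if none does.
a: 0a undefined. 0a->0: no, a/aa meet in 0. Open state 1: 0a->1.
b: 0b undefined. 0b->0: no, b/bb meet in 0. 0b->1: ok.
aa: 1a undefined. 1a->0: ok.
ab: 1b undefined. 1b->0: no, b/abb meet in 1. 1b->1: no, b/bb meet in 1. Open state 2: 1b->2.
abb: 2b undefined. 2b->0: ok.
bba: 2a undefined. 2a->0: no, bba/abb meet in 0. 2a->1: ok.
All examples now run through 3 states with every (state, symbol) defined. Accept strings end in {1}, Reject strings end in {0,2}; accept={1}.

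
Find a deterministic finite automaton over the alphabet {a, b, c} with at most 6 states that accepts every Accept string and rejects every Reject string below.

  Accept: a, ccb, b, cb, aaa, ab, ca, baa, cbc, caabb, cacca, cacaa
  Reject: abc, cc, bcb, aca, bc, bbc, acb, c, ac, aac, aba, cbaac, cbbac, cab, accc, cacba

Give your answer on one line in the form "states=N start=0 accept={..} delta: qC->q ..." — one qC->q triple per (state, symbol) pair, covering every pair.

states=6 start=0 accept={1,4,5} delta: 0a->1 0b->1 0c->2 1a->0 1b->1 1c->3 2a->4 2b->4 2c->0 3a->0 3b->0 3c->0 4a->0 4b->0 4c->5 5a->0 5b->1 5c->0

Grow the machine one transition at a time. Run the examples from 0; the earliest place one falls off (shortest prefix, ties alphabetical) gets sent to the lowest-numbered state that keeps every Accept/Reject pair distinguishable — a pair clashes when both reach the same state with identical unread suffix — and to a fresh state only if none does.
a: 0a undefined. 0a->0: no, cb/acb meet in 0 with "cb" left. Open state 1: 0a->1.
b: 0b undefined. 0b->0: no, cb/bcb meet in 0 with "cb" left. 0b->1: ok.
c: 0c undefined. 0c->0: no, ab/cab meet in 1 with "b" left. 0c->1: no, a/c meet in 1. Open state 2: 0c->2.
aa: 1a undefined. 1a->0: ok.
ab: 1b undefined. 1b->0: no, a/aba meet in 1. 1b->1: ok.
ac: 1c undefined. 1c->0: no, a/bcb meet in 1. 1c->1: no, a/abc meet in 1. 1c->2: no, cb/bcb meet in 2 with "b" left. Open state 3: 1c->3.
ca: 2a undefined. 2a->0: no, a/cab meet in 1. 2a->1: no, a/cab meet in 1. 2a->2: no, cb/cab meet in 2 with "b" left. 2a->3: no, ca/abc meet in 3. Open state 4: 2a->4.
cb: 2b undefined. 2b->0: no, cb/aba meet in 0. 2b->1: no, cbc/abc meet in 3. 2b->2: no, cb/c meet in 2. 2b->3: no, cb/abc meet in 3. 2b->4: ok.
cc: 2c undefined. 2c->0: ok.
aca: 3a undefined. 3a->0: ok.
acb: 3b undefined. 3b->0: ok.
acc: 3c undefined. 3c->0: ok.
caa: 4a undefined. 4a->0: ok.
cab: 4b undefined. 4b->0: ok.
cac: 4c undefined. 4c->0: no, cbc/cc meet in 0. 4c->1: no, cacca/cc meet in 0. 4c->2: no, cbc/c meet in 2. 4c->3: no, a/cacba meet in 1. 4c->4: no, a/cacba meet in 1. Open state 5: 4c->5.
caca: 5a undefined. 5a->0: ok.
cacb: 5b undefined. 5b->0: no, a/cacba meet in 1. 5b->1: ok.
cacc: 5c undefined. 5c->0: ok.
All examples now run through 6 states with every (state, symbol) defined. Accept strings end in {1,4,5}, Reject strings end in {0,2,3}; accept={1,4,5}.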